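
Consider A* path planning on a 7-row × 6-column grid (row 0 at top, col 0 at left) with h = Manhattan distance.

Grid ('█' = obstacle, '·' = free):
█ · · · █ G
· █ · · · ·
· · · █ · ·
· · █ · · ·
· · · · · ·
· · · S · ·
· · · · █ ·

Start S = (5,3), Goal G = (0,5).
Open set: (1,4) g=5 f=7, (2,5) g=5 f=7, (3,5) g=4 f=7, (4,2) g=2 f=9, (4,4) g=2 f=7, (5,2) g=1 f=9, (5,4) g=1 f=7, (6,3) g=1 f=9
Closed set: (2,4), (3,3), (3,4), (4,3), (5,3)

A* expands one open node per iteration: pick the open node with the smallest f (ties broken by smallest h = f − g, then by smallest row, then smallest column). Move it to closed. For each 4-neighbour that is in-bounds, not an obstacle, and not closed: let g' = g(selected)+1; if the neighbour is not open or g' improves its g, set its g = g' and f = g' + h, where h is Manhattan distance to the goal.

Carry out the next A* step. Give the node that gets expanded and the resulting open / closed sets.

expanded=(1,4); open=[(1,3) g=6 f=9, (1,5) g=6 f=7, (2,5) g=5 f=7, (3,5) g=4 f=7, (4,2) g=2 f=9, (4,4) g=2 f=7, (5,2) g=1 f=9, (5,4) g=1 f=7, (6,3) g=1 f=9]; closed=[(1,4), (2,4), (3,3), (3,4), (4,3), (5,3)]

step 1: expand (1,4) (f=7, h=2) → closed; open now [(1,3) g=6 f=9, (1,5) g=6 f=7, (2,5) g=5 f=7, (3,5) g=4 f=7, (4,2) g=2 f=9, (4,4) g=2 f=7, (5,2) g=1 f=9, (5,4) g=1 f=7, (6,3) g=1 f=9]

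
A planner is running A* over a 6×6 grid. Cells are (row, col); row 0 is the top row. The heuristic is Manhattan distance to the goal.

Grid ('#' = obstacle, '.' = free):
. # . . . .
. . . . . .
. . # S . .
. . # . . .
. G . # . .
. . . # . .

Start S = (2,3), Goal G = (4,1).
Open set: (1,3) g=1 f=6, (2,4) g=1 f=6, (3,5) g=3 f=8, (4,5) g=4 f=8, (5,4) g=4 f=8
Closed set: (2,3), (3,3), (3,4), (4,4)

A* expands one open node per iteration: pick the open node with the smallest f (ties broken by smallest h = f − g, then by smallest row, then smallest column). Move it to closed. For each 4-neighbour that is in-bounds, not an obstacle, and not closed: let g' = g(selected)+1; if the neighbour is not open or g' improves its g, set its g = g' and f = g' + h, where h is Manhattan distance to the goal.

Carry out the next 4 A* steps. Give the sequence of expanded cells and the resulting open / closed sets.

step 1: expand (1,3) (f=6, h=5) → closed; open now [(0,3) g=2 f=8, (1,2) g=2 f=6, (1,4) g=2 f=8, (2,4) g=1 f=6, (3,5) g=3 f=8, (4,5) g=4 f=8, (5,4) g=4 f=8]
step 2: expand (1,2) (f=6, h=4) → closed; open now [(0,2) g=3 f=8, (0,3) g=2 f=8, (1,1) g=3 f=6, (1,4) g=2 f=8, (2,4) g=1 f=6, (3,5) g=3 f=8, (4,5) g=4 f=8, (5,4) g=4 f=8]
step 3: expand (1,1) (f=6, h=3) → closed; open now [(0,2) g=3 f=8, (0,3) g=2 f=8, (1,0) g=4 f=8, (1,4) g=2 f=8, (2,1) g=4 f=6, (2,4) g=1 f=6, (3,5) g=3 f=8, (4,5) g=4 f=8, (5,4) g=4 f=8]
step 4: expand (2,1) (f=6, h=2) → closed; open now [(0,2) g=3 f=8, (0,3) g=2 f=8, (1,0) g=4 f=8, (1,4) g=2 f=8, (2,0) g=5 f=8, (2,4) g=1 f=6, (3,1) g=5 f=6, (3,5) g=3 f=8, (4,5) g=4 f=8, (5,4) g=4 f=8]

order=[(1,3) → (1,2) → (1,1) → (2,1)]; open=[(0,2) g=3 f=8, (0,3) g=2 f=8, (1,0) g=4 f=8, (1,4) g=2 f=8, (2,0) g=5 f=8, (2,4) g=1 f=6, (3,1) g=5 f=6, (3,5) g=3 f=8, (4,5) g=4 f=8, (5,4) g=4 f=8]; closed=[(1,1), (1,2), (1,3), (2,1), (2,3), (3,3), (3,4), (4,4)]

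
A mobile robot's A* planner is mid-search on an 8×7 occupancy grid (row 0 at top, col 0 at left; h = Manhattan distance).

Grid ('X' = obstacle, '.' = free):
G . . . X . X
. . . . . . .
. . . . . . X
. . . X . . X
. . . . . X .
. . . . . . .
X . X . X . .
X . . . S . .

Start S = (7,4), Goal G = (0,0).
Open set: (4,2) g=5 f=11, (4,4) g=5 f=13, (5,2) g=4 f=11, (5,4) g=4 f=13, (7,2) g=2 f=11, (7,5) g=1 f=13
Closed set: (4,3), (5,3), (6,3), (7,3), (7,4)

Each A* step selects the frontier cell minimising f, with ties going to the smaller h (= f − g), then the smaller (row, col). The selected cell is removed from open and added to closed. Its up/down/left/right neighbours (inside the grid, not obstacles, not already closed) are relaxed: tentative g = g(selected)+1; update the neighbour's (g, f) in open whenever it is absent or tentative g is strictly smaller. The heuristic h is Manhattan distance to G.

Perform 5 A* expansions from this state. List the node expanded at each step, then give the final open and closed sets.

order=[(4,2) → (3,2) → (2,2) → (1,2) → (0,2)]; open=[(0,1) g=10 f=11, (0,3) g=10 f=13, (1,1) g=9 f=11, (1,3) g=9 f=13, (2,1) g=8 f=11, (2,3) g=8 f=13, (3,1) g=7 f=11, (4,1) g=6 f=11, (4,4) g=5 f=13, (5,2) g=4 f=11, (5,4) g=4 f=13, (7,2) g=2 f=11, (7,5) g=1 f=13]; closed=[(0,2), (1,2), (2,2), (3,2), (4,2), (4,3), (5,3), (6,3), (7,3), (7,4)]

step 1: expand (4,2) (f=11, h=6) → closed; open now [(3,2) g=6 f=11, (4,1) g=6 f=11, (4,4) g=5 f=13, (5,2) g=4 f=11, (5,4) g=4 f=13, (7,2) g=2 f=11, (7,5) g=1 f=13]
step 2: expand (3,2) (f=11, h=5) → closed; open now [(2,2) g=7 f=11, (3,1) g=7 f=11, (4,1) g=6 f=11, (4,4) g=5 f=13, (5,2) g=4 f=11, (5,4) g=4 f=13, (7,2) g=2 f=11, (7,5) g=1 f=13]
step 3: expand (2,2) (f=11, h=4) → closed; open now [(1,2) g=8 f=11, (2,1) g=8 f=11, (2,3) g=8 f=13, (3,1) g=7 f=11, (4,1) g=6 f=11, (4,4) g=5 f=13, (5,2) g=4 f=11, (5,4) g=4 f=13, (7,2) g=2 f=11, (7,5) g=1 f=13]
step 4: expand (1,2) (f=11, h=3) → closed; open now [(0,2) g=9 f=11, (1,1) g=9 f=11, (1,3) g=9 f=13, (2,1) g=8 f=11, (2,3) g=8 f=13, (3,1) g=7 f=11, (4,1) g=6 f=11, (4,4) g=5 f=13, (5,2) g=4 f=11, (5,4) g=4 f=13, (7,2) g=2 f=11, (7,5) g=1 f=13]
step 5: expand (0,2) (f=11, h=2) → closed; open now [(0,1) g=10 f=11, (0,3) g=10 f=13, (1,1) g=9 f=11, (1,3) g=9 f=13, (2,1) g=8 f=11, (2,3) g=8 f=13, (3,1) g=7 f=11, (4,1) g=6 f=11, (4,4) g=5 f=13, (5,2) g=4 f=11, (5,4) g=4 f=13, (7,2) g=2 f=11, (7,5) g=1 f=13]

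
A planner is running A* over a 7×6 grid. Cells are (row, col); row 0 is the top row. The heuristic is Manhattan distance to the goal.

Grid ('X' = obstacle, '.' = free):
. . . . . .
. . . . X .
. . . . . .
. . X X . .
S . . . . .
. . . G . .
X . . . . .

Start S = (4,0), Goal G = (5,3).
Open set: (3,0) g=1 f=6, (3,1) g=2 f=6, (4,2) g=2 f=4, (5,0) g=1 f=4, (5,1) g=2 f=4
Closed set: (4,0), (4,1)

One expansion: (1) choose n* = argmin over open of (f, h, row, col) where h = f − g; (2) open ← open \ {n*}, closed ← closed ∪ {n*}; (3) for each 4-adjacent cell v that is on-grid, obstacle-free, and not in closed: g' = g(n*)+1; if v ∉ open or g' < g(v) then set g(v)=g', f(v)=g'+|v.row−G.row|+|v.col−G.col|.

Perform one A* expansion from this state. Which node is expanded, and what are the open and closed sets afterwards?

step 1: expand (4,2) (f=4, h=2) → closed; open now [(3,0) g=1 f=6, (3,1) g=2 f=6, (4,3) g=3 f=4, (5,0) g=1 f=4, (5,1) g=2 f=4, (5,2) g=3 f=4]

expanded=(4,2); open=[(3,0) g=1 f=6, (3,1) g=2 f=6, (4,3) g=3 f=4, (5,0) g=1 f=4, (5,1) g=2 f=4, (5,2) g=3 f=4]; closed=[(4,0), (4,1), (4,2)]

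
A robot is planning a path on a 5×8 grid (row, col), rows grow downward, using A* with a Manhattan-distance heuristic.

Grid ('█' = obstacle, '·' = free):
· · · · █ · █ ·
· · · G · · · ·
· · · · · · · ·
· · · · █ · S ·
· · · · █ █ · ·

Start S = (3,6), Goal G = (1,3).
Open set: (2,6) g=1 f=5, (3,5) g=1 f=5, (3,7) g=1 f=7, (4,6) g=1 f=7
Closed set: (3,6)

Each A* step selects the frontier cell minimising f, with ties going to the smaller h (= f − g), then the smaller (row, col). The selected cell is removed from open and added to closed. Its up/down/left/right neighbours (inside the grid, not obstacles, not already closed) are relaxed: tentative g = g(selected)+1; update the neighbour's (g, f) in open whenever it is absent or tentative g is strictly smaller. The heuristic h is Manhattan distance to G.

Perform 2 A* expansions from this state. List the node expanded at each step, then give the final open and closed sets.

order=[(2,6) → (1,6)]; open=[(1,5) g=3 f=5, (1,7) g=3 f=7, (2,5) g=2 f=5, (2,7) g=2 f=7, (3,5) g=1 f=5, (3,7) g=1 f=7, (4,6) g=1 f=7]; closed=[(1,6), (2,6), (3,6)]

step 1: expand (2,6) (f=5, h=4) → closed; open now [(1,6) g=2 f=5, (2,5) g=2 f=5, (2,7) g=2 f=7, (3,5) g=1 f=5, (3,7) g=1 f=7, (4,6) g=1 f=7]
step 2: expand (1,6) (f=5, h=3) → closed; open now [(1,5) g=3 f=5, (1,7) g=3 f=7, (2,5) g=2 f=5, (2,7) g=2 f=7, (3,5) g=1 f=5, (3,7) g=1 f=7, (4,6) g=1 f=7]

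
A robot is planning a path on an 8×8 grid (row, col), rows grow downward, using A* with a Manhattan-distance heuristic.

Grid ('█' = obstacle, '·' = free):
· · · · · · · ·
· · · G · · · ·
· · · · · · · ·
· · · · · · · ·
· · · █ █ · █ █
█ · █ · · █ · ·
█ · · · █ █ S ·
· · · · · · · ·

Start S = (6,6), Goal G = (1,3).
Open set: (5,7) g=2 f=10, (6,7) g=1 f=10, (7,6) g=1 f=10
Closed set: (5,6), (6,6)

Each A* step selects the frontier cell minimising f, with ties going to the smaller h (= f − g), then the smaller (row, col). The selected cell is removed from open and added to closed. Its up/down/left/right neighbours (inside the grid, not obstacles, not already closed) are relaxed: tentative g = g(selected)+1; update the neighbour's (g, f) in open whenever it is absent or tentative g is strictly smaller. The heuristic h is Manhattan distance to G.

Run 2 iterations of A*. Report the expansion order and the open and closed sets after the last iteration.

order=[(5,7) → (6,7)]; open=[(7,6) g=1 f=10, (7,7) g=2 f=12]; closed=[(5,6), (5,7), (6,6), (6,7)]

step 1: expand (5,7) (f=10, h=8) → closed; open now [(6,7) g=1 f=10, (7,6) g=1 f=10]
step 2: expand (6,7) (f=10, h=9) → closed; open now [(7,6) g=1 f=10, (7,7) g=2 f=12]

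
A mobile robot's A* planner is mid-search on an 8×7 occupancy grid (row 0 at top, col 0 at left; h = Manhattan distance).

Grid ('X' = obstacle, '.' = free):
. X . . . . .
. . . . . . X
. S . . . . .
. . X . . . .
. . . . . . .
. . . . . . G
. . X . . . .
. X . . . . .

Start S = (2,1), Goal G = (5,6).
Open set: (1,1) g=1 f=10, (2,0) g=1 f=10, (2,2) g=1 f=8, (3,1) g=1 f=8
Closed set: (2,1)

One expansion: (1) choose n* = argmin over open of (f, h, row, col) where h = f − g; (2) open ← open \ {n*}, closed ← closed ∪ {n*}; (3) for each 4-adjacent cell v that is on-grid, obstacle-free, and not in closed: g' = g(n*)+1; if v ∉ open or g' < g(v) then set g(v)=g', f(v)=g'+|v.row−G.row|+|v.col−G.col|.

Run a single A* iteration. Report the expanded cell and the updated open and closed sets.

step 1: expand (2,2) (f=8, h=7) → closed; open now [(1,1) g=1 f=10, (1,2) g=2 f=10, (2,0) g=1 f=10, (2,3) g=2 f=8, (3,1) g=1 f=8]

expanded=(2,2); open=[(1,1) g=1 f=10, (1,2) g=2 f=10, (2,0) g=1 f=10, (2,3) g=2 f=8, (3,1) g=1 f=8]; closed=[(2,1), (2,2)]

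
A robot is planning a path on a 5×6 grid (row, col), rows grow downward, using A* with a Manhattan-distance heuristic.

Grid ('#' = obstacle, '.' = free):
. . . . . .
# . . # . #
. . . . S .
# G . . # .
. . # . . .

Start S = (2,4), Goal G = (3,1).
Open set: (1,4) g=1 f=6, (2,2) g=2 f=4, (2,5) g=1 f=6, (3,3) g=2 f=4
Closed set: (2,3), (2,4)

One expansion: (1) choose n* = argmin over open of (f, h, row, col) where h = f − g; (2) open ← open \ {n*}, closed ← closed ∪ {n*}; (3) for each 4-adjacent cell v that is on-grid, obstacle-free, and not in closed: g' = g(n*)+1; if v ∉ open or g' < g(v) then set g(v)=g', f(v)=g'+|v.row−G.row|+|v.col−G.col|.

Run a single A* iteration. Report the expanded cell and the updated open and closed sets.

step 1: expand (2,2) (f=4, h=2) → closed; open now [(1,2) g=3 f=6, (1,4) g=1 f=6, (2,1) g=3 f=4, (2,5) g=1 f=6, (3,2) g=3 f=4, (3,3) g=2 f=4]

expanded=(2,2); open=[(1,2) g=3 f=6, (1,4) g=1 f=6, (2,1) g=3 f=4, (2,5) g=1 f=6, (3,2) g=3 f=4, (3,3) g=2 f=4]; closed=[(2,2), (2,3), (2,4)]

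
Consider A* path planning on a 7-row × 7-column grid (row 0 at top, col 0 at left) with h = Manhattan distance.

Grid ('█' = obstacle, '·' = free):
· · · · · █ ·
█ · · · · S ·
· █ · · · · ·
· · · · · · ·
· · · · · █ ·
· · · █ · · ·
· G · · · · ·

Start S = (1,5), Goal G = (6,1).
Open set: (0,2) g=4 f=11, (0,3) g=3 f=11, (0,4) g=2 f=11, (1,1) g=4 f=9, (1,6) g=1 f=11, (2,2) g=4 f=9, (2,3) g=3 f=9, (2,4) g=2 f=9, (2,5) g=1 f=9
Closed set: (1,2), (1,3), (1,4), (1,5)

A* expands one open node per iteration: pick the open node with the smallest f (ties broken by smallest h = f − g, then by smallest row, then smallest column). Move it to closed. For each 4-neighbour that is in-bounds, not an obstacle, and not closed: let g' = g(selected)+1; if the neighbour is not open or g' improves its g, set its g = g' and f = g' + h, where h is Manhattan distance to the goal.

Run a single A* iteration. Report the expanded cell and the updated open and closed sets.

step 1: expand (1,1) (f=9, h=5) → closed; open now [(0,1) g=5 f=11, (0,2) g=4 f=11, (0,3) g=3 f=11, (0,4) g=2 f=11, (1,6) g=1 f=11, (2,2) g=4 f=9, (2,3) g=3 f=9, (2,4) g=2 f=9, (2,5) g=1 f=9]

expanded=(1,1); open=[(0,1) g=5 f=11, (0,2) g=4 f=11, (0,3) g=3 f=11, (0,4) g=2 f=11, (1,6) g=1 f=11, (2,2) g=4 f=9, (2,3) g=3 f=9, (2,4) g=2 f=9, (2,5) g=1 f=9]; closed=[(1,1), (1,2), (1,3), (1,4), (1,5)]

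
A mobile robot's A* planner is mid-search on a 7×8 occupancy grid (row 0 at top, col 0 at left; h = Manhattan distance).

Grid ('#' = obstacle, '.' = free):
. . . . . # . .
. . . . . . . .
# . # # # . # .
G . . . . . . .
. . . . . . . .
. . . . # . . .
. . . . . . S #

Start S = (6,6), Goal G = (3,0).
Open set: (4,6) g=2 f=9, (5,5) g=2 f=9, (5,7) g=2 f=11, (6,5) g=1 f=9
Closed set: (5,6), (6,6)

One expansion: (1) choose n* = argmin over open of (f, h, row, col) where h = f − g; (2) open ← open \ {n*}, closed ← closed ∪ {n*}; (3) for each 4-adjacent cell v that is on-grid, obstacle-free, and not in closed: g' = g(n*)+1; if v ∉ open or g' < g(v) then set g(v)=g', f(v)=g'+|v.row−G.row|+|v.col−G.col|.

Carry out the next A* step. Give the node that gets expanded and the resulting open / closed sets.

expanded=(4,6); open=[(3,6) g=3 f=9, (4,5) g=3 f=9, (4,7) g=3 f=11, (5,5) g=2 f=9, (5,7) g=2 f=11, (6,5) g=1 f=9]; closed=[(4,6), (5,6), (6,6)]

step 1: expand (4,6) (f=9, h=7) → closed; open now [(3,6) g=3 f=9, (4,5) g=3 f=9, (4,7) g=3 f=11, (5,5) g=2 f=9, (5,7) g=2 f=11, (6,5) g=1 f=9]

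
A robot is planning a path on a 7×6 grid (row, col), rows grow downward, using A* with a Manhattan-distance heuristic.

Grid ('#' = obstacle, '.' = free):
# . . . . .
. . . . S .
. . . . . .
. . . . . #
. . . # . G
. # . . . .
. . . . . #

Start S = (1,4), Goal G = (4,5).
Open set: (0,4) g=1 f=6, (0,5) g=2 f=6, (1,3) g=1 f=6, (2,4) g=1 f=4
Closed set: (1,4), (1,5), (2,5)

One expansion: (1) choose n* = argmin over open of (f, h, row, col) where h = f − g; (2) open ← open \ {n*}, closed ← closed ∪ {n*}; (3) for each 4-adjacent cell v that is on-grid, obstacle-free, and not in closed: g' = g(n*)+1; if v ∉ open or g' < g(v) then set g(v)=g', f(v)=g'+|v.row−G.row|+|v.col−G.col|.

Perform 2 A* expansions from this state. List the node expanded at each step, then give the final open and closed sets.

step 1: expand (2,4) (f=4, h=3) → closed; open now [(0,4) g=1 f=6, (0,5) g=2 f=6, (1,3) g=1 f=6, (2,3) g=2 f=6, (3,4) g=2 f=4]
step 2: expand (3,4) (f=4, h=2) → closed; open now [(0,4) g=1 f=6, (0,5) g=2 f=6, (1,3) g=1 f=6, (2,3) g=2 f=6, (3,3) g=3 f=6, (4,4) g=3 f=4]

order=[(2,4) → (3,4)]; open=[(0,4) g=1 f=6, (0,5) g=2 f=6, (1,3) g=1 f=6, (2,3) g=2 f=6, (3,3) g=3 f=6, (4,4) g=3 f=4]; closed=[(1,4), (1,5), (2,4), (2,5), (3,4)]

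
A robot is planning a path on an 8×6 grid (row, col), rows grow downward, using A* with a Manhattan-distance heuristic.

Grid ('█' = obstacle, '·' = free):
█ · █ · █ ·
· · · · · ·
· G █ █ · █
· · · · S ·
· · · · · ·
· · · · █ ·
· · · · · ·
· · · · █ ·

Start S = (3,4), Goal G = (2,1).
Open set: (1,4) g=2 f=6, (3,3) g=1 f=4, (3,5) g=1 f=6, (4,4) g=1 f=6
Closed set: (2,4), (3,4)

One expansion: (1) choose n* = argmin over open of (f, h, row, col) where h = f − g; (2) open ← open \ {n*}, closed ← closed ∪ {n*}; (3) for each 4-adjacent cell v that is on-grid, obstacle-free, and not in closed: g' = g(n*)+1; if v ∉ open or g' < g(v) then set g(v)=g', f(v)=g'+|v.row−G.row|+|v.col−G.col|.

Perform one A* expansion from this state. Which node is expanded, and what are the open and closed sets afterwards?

expanded=(3,3); open=[(1,4) g=2 f=6, (3,2) g=2 f=4, (3,5) g=1 f=6, (4,3) g=2 f=6, (4,4) g=1 f=6]; closed=[(2,4), (3,3), (3,4)]

step 1: expand (3,3) (f=4, h=3) → closed; open now [(1,4) g=2 f=6, (3,2) g=2 f=4, (3,5) g=1 f=6, (4,3) g=2 f=6, (4,4) g=1 f=6]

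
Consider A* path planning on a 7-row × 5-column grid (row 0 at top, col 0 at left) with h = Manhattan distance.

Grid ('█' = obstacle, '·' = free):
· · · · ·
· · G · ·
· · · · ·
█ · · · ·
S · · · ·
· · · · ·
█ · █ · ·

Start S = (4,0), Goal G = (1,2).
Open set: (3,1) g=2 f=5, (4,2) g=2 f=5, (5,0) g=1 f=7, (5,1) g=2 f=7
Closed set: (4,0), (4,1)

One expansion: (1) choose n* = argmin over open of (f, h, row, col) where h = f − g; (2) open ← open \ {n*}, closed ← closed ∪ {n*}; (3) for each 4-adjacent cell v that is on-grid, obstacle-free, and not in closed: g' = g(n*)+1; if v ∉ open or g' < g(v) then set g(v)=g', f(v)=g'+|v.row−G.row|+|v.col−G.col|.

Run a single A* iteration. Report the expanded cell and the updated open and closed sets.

step 1: expand (3,1) (f=5, h=3) → closed; open now [(2,1) g=3 f=5, (3,2) g=3 f=5, (4,2) g=2 f=5, (5,0) g=1 f=7, (5,1) g=2 f=7]

expanded=(3,1); open=[(2,1) g=3 f=5, (3,2) g=3 f=5, (4,2) g=2 f=5, (5,0) g=1 f=7, (5,1) g=2 f=7]; closed=[(3,1), (4,0), (4,1)]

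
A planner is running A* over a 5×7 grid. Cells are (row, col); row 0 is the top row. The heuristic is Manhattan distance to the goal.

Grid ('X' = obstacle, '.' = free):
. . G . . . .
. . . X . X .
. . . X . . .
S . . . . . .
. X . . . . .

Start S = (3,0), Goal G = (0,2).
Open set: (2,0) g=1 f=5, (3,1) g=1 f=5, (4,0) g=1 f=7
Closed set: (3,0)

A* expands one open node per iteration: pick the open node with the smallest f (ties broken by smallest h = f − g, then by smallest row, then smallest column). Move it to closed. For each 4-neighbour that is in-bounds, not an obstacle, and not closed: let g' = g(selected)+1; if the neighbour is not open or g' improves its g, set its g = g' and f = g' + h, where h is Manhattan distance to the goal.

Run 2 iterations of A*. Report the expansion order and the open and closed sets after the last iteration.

order=[(2,0) → (1,0)]; open=[(0,0) g=3 f=5, (1,1) g=3 f=5, (2,1) g=2 f=5, (3,1) g=1 f=5, (4,0) g=1 f=7]; closed=[(1,0), (2,0), (3,0)]

step 1: expand (2,0) (f=5, h=4) → closed; open now [(1,0) g=2 f=5, (2,1) g=2 f=5, (3,1) g=1 f=5, (4,0) g=1 f=7]
step 2: expand (1,0) (f=5, h=3) → closed; open now [(0,0) g=3 f=5, (1,1) g=3 f=5, (2,1) g=2 f=5, (3,1) g=1 f=5, (4,0) g=1 f=7]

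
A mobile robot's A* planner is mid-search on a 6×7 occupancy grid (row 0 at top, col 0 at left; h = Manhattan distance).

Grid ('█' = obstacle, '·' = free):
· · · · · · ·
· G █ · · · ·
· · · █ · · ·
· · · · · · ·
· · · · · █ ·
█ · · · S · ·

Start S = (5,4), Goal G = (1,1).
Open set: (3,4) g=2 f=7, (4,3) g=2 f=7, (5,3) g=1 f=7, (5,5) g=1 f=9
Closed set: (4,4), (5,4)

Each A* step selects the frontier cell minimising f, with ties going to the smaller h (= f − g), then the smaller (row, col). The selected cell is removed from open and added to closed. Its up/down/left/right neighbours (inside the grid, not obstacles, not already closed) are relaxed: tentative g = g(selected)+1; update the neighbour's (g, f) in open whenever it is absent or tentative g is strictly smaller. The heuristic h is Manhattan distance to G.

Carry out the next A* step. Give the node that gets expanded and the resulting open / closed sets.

expanded=(3,4); open=[(2,4) g=3 f=7, (3,3) g=3 f=7, (3,5) g=3 f=9, (4,3) g=2 f=7, (5,3) g=1 f=7, (5,5) g=1 f=9]; closed=[(3,4), (4,4), (5,4)]

step 1: expand (3,4) (f=7, h=5) → closed; open now [(2,4) g=3 f=7, (3,3) g=3 f=7, (3,5) g=3 f=9, (4,3) g=2 f=7, (5,3) g=1 f=7, (5,5) g=1 f=9]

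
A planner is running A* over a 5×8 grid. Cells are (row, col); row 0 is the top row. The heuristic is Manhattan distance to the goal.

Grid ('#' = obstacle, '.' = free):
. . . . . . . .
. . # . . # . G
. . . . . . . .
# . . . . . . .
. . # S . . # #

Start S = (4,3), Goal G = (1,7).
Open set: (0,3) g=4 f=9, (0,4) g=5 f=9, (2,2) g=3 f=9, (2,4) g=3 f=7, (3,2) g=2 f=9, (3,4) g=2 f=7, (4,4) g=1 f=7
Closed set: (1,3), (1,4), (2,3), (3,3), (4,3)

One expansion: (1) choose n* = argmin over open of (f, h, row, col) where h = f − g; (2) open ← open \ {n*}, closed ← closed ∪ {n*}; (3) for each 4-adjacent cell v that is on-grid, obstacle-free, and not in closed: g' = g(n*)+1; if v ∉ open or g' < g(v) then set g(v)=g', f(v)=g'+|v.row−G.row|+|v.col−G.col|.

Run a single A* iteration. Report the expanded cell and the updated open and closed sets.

step 1: expand (2,4) (f=7, h=4) → closed; open now [(0,3) g=4 f=9, (0,4) g=5 f=9, (2,2) g=3 f=9, (2,5) g=4 f=7, (3,2) g=2 f=9, (3,4) g=2 f=7, (4,4) g=1 f=7]

expanded=(2,4); open=[(0,3) g=4 f=9, (0,4) g=5 f=9, (2,2) g=3 f=9, (2,5) g=4 f=7, (3,2) g=2 f=9, (3,4) g=2 f=7, (4,4) g=1 f=7]; closed=[(1,3), (1,4), (2,3), (2,4), (3,3), (4,3)]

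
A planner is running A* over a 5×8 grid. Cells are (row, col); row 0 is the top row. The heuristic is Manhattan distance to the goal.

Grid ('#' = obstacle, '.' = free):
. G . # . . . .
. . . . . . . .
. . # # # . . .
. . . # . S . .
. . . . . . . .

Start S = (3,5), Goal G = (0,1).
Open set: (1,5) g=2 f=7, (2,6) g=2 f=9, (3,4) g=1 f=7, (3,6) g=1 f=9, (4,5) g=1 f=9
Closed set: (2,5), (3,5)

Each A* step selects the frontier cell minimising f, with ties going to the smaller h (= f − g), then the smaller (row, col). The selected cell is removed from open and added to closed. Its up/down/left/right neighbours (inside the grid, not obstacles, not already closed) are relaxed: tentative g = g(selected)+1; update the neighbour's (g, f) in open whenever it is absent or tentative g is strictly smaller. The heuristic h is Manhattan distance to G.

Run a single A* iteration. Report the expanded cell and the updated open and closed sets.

expanded=(1,5); open=[(0,5) g=3 f=7, (1,4) g=3 f=7, (1,6) g=3 f=9, (2,6) g=2 f=9, (3,4) g=1 f=7, (3,6) g=1 f=9, (4,5) g=1 f=9]; closed=[(1,5), (2,5), (3,5)]

step 1: expand (1,5) (f=7, h=5) → closed; open now [(0,5) g=3 f=7, (1,4) g=3 f=7, (1,6) g=3 f=9, (2,6) g=2 f=9, (3,4) g=1 f=7, (3,6) g=1 f=9, (4,5) g=1 f=9]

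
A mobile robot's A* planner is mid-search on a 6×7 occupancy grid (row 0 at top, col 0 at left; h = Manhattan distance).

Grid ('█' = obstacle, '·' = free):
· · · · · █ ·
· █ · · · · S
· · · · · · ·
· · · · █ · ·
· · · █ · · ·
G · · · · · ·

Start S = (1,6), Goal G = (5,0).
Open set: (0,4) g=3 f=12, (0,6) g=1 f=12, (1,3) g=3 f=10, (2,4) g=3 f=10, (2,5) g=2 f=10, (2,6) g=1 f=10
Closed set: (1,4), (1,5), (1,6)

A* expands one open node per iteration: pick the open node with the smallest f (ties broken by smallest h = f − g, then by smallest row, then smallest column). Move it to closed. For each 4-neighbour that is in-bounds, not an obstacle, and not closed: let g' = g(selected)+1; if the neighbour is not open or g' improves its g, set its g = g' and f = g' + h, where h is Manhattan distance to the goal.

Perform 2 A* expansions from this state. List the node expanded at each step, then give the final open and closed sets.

order=[(1,3) → (1,2)]; open=[(0,2) g=5 f=12, (0,3) g=4 f=12, (0,4) g=3 f=12, (0,6) g=1 f=12, (2,2) g=5 f=10, (2,3) g=4 f=10, (2,4) g=3 f=10, (2,5) g=2 f=10, (2,6) g=1 f=10]; closed=[(1,2), (1,3), (1,4), (1,5), (1,6)]

step 1: expand (1,3) (f=10, h=7) → closed; open now [(0,3) g=4 f=12, (0,4) g=3 f=12, (0,6) g=1 f=12, (1,2) g=4 f=10, (2,3) g=4 f=10, (2,4) g=3 f=10, (2,5) g=2 f=10, (2,6) g=1 f=10]
step 2: expand (1,2) (f=10, h=6) → closed; open now [(0,2) g=5 f=12, (0,3) g=4 f=12, (0,4) g=3 f=12, (0,6) g=1 f=12, (2,2) g=5 f=10, (2,3) g=4 f=10, (2,4) g=3 f=10, (2,5) g=2 f=10, (2,6) g=1 f=10]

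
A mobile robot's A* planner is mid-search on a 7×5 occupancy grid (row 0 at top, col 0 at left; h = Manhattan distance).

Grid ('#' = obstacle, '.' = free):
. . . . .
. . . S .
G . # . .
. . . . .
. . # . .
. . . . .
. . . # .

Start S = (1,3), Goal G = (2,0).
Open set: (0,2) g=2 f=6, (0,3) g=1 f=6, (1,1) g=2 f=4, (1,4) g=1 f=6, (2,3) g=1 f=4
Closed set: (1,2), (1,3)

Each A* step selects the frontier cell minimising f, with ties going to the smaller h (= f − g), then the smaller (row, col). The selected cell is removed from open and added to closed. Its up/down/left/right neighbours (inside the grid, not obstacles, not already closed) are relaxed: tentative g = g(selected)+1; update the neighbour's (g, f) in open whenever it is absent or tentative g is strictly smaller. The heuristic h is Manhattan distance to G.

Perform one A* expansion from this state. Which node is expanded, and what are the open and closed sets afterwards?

step 1: expand (1,1) (f=4, h=2) → closed; open now [(0,1) g=3 f=6, (0,2) g=2 f=6, (0,3) g=1 f=6, (1,0) g=3 f=4, (1,4) g=1 f=6, (2,1) g=3 f=4, (2,3) g=1 f=4]

expanded=(1,1); open=[(0,1) g=3 f=6, (0,2) g=2 f=6, (0,3) g=1 f=6, (1,0) g=3 f=4, (1,4) g=1 f=6, (2,1) g=3 f=4, (2,3) g=1 f=4]; closed=[(1,1), (1,2), (1,3)]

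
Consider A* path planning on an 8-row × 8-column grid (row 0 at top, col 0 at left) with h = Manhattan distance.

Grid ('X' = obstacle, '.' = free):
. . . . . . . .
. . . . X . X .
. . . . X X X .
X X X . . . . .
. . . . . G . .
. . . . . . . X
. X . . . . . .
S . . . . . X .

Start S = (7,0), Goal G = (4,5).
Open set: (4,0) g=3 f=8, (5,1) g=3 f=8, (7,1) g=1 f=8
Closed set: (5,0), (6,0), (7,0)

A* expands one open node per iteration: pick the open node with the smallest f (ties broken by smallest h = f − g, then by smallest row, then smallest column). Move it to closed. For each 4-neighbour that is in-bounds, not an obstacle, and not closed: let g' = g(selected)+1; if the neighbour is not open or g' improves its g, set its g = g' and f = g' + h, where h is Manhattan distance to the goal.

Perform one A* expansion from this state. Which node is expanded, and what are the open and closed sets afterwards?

step 1: expand (4,0) (f=8, h=5) → closed; open now [(4,1) g=4 f=8, (5,1) g=3 f=8, (7,1) g=1 f=8]

expanded=(4,0); open=[(4,1) g=4 f=8, (5,1) g=3 f=8, (7,1) g=1 f=8]; closed=[(4,0), (5,0), (6,0), (7,0)]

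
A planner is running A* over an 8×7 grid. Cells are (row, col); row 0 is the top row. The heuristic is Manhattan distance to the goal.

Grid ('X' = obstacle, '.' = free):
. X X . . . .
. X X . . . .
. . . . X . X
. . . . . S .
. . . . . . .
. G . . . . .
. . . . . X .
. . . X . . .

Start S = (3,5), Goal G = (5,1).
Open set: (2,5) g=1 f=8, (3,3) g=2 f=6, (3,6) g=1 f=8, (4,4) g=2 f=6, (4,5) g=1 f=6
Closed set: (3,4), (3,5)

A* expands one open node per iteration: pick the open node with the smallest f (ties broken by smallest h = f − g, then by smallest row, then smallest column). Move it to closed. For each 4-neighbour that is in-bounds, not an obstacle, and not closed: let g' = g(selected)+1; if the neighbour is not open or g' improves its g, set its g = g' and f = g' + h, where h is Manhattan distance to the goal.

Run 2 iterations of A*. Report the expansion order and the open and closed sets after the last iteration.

step 1: expand (3,3) (f=6, h=4) → closed; open now [(2,3) g=3 f=8, (2,5) g=1 f=8, (3,2) g=3 f=6, (3,6) g=1 f=8, (4,3) g=3 f=6, (4,4) g=2 f=6, (4,5) g=1 f=6]
step 2: expand (3,2) (f=6, h=3) → closed; open now [(2,2) g=4 f=8, (2,3) g=3 f=8, (2,5) g=1 f=8, (3,1) g=4 f=6, (3,6) g=1 f=8, (4,2) g=4 f=6, (4,3) g=3 f=6, (4,4) g=2 f=6, (4,5) g=1 f=6]

order=[(3,3) → (3,2)]; open=[(2,2) g=4 f=8, (2,3) g=3 f=8, (2,5) g=1 f=8, (3,1) g=4 f=6, (3,6) g=1 f=8, (4,2) g=4 f=6, (4,3) g=3 f=6, (4,4) g=2 f=6, (4,5) g=1 f=6]; closed=[(3,2), (3,3), (3,4), (3,5)]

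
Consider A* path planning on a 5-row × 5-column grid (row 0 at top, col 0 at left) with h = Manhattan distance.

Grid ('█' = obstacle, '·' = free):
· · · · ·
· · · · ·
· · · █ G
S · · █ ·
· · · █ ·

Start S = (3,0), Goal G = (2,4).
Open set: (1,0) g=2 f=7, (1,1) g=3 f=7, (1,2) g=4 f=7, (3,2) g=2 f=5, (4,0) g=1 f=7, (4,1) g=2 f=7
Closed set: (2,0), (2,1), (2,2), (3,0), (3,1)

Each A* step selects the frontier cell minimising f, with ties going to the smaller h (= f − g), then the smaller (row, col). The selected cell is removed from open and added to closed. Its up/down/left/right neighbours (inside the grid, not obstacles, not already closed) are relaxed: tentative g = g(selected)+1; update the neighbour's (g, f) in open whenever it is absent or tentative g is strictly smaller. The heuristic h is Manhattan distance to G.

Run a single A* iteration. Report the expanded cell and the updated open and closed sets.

expanded=(3,2); open=[(1,0) g=2 f=7, (1,1) g=3 f=7, (1,2) g=4 f=7, (4,0) g=1 f=7, (4,1) g=2 f=7, (4,2) g=3 f=7]; closed=[(2,0), (2,1), (2,2), (3,0), (3,1), (3,2)]

step 1: expand (3,2) (f=5, h=3) → closed; open now [(1,0) g=2 f=7, (1,1) g=3 f=7, (1,2) g=4 f=7, (4,0) g=1 f=7, (4,1) g=2 f=7, (4,2) g=3 f=7]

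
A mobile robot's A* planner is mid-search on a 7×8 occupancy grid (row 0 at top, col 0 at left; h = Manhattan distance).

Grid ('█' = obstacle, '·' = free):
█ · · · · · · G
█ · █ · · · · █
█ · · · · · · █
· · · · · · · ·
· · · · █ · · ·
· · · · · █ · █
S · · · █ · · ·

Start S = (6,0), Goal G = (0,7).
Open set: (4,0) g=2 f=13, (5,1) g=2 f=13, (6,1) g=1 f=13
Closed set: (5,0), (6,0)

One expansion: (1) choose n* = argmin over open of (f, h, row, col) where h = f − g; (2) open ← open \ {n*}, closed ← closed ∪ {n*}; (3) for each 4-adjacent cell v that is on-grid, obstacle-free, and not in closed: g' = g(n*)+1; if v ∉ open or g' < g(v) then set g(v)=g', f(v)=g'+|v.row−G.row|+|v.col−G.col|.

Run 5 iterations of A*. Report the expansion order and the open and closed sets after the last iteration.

step 1: expand (4,0) (f=13, h=11) → closed; open now [(3,0) g=3 f=13, (4,1) g=3 f=13, (5,1) g=2 f=13, (6,1) g=1 f=13]
step 2: expand (3,0) (f=13, h=10) → closed; open now [(3,1) g=4 f=13, (4,1) g=3 f=13, (5,1) g=2 f=13, (6,1) g=1 f=13]
step 3: expand (3,1) (f=13, h=9) → closed; open now [(2,1) g=5 f=13, (3,2) g=5 f=13, (4,1) g=3 f=13, (5,1) g=2 f=13, (6,1) g=1 f=13]
step 4: expand (2,1) (f=13, h=8) → closed; open now [(1,1) g=6 f=13, (2,2) g=6 f=13, (3,2) g=5 f=13, (4,1) g=3 f=13, (5,1) g=2 f=13, (6,1) g=1 f=13]
step 5: expand (1,1) (f=13, h=7) → closed; open now [(0,1) g=7 f=13, (2,2) g=6 f=13, (3,2) g=5 f=13, (4,1) g=3 f=13, (5,1) g=2 f=13, (6,1) g=1 f=13]

order=[(4,0) → (3,0) → (3,1) → (2,1) → (1,1)]; open=[(0,1) g=7 f=13, (2,2) g=6 f=13, (3,2) g=5 f=13, (4,1) g=3 f=13, (5,1) g=2 f=13, (6,1) g=1 f=13]; closed=[(1,1), (2,1), (3,0), (3,1), (4,0), (5,0), (6,0)]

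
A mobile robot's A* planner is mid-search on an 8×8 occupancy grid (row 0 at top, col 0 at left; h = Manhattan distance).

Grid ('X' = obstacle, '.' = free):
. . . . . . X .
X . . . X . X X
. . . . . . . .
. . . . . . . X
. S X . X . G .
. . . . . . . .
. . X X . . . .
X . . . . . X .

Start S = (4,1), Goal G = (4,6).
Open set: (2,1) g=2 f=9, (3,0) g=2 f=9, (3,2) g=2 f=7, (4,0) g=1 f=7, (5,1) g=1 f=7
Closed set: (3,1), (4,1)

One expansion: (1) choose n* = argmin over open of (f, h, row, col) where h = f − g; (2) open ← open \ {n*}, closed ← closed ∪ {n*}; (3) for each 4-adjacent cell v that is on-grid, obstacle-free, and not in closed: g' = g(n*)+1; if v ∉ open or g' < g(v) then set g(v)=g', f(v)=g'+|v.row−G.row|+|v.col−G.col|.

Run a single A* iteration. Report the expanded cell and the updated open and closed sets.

step 1: expand (3,2) (f=7, h=5) → closed; open now [(2,1) g=2 f=9, (2,2) g=3 f=9, (3,0) g=2 f=9, (3,3) g=3 f=7, (4,0) g=1 f=7, (5,1) g=1 f=7]

expanded=(3,2); open=[(2,1) g=2 f=9, (2,2) g=3 f=9, (3,0) g=2 f=9, (3,3) g=3 f=7, (4,0) g=1 f=7, (5,1) g=1 f=7]; closed=[(3,1), (3,2), (4,1)]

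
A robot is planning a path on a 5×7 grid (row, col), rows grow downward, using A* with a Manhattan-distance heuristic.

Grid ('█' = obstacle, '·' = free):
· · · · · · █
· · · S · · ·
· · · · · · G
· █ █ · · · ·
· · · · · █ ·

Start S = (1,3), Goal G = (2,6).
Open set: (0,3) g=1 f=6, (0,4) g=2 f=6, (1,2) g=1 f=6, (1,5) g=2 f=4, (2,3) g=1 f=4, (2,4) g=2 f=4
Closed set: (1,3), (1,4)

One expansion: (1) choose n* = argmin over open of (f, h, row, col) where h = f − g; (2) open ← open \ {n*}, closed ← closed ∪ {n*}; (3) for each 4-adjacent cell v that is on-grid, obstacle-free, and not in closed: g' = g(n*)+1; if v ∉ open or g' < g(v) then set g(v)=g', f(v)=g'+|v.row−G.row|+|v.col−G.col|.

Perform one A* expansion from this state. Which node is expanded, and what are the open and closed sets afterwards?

expanded=(1,5); open=[(0,3) g=1 f=6, (0,4) g=2 f=6, (0,5) g=3 f=6, (1,2) g=1 f=6, (1,6) g=3 f=4, (2,3) g=1 f=4, (2,4) g=2 f=4, (2,5) g=3 f=4]; closed=[(1,3), (1,4), (1,5)]

step 1: expand (1,5) (f=4, h=2) → closed; open now [(0,3) g=1 f=6, (0,4) g=2 f=6, (0,5) g=3 f=6, (1,2) g=1 f=6, (1,6) g=3 f=4, (2,3) g=1 f=4, (2,4) g=2 f=4, (2,5) g=3 f=4]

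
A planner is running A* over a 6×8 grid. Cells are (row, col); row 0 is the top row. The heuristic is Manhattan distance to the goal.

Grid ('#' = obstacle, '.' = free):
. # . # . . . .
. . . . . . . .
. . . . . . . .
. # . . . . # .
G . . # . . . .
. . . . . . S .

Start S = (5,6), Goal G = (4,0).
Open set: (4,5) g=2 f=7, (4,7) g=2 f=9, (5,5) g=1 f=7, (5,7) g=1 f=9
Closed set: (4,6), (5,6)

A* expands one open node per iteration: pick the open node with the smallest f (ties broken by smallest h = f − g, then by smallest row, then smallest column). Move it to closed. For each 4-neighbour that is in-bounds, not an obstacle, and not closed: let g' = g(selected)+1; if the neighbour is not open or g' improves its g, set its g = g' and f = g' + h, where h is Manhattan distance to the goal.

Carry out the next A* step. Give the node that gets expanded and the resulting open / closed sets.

expanded=(4,5); open=[(3,5) g=3 f=9, (4,4) g=3 f=7, (4,7) g=2 f=9, (5,5) g=1 f=7, (5,7) g=1 f=9]; closed=[(4,5), (4,6), (5,6)]

step 1: expand (4,5) (f=7, h=5) → closed; open now [(3,5) g=3 f=9, (4,4) g=3 f=7, (4,7) g=2 f=9, (5,5) g=1 f=7, (5,7) g=1 f=9]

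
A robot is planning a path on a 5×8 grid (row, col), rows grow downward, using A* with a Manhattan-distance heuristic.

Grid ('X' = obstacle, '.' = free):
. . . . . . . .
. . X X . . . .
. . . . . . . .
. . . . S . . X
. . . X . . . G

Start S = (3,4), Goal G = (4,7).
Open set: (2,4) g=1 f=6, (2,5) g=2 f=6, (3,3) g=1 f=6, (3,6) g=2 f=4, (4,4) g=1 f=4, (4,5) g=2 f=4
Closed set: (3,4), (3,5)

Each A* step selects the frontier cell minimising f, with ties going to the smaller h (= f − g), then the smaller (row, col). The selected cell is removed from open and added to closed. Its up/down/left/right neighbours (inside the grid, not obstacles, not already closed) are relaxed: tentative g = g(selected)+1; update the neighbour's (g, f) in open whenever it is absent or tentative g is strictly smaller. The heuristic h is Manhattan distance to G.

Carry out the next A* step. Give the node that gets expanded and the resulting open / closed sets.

step 1: expand (3,6) (f=4, h=2) → closed; open now [(2,4) g=1 f=6, (2,5) g=2 f=6, (2,6) g=3 f=6, (3,3) g=1 f=6, (4,4) g=1 f=4, (4,5) g=2 f=4, (4,6) g=3 f=4]

expanded=(3,6); open=[(2,4) g=1 f=6, (2,5) g=2 f=6, (2,6) g=3 f=6, (3,3) g=1 f=6, (4,4) g=1 f=4, (4,5) g=2 f=4, (4,6) g=3 f=4]; closed=[(3,4), (3,5), (3,6)]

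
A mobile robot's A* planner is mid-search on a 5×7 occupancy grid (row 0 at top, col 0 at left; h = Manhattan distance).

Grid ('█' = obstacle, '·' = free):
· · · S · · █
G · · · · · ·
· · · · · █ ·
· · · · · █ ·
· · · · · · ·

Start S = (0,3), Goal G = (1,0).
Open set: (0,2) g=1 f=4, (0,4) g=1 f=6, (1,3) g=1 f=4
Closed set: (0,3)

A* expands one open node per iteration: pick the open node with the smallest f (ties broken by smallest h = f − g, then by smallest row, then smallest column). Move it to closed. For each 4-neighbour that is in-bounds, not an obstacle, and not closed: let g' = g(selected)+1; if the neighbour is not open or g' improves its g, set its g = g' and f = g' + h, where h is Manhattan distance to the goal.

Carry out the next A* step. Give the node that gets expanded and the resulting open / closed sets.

expanded=(0,2); open=[(0,1) g=2 f=4, (0,4) g=1 f=6, (1,2) g=2 f=4, (1,3) g=1 f=4]; closed=[(0,2), (0,3)]

step 1: expand (0,2) (f=4, h=3) → closed; open now [(0,1) g=2 f=4, (0,4) g=1 f=6, (1,2) g=2 f=4, (1,3) g=1 f=4]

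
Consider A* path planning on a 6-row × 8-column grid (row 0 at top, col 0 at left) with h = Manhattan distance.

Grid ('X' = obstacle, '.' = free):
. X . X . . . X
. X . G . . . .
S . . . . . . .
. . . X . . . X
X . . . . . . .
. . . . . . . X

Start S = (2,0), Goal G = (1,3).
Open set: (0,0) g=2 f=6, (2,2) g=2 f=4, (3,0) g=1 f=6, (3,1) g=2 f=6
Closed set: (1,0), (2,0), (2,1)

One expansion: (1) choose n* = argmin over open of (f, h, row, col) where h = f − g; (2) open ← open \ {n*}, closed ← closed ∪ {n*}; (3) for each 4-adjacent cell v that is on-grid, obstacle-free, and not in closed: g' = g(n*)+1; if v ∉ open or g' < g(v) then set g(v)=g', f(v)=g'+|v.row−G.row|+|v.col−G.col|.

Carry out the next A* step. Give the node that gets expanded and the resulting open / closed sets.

step 1: expand (2,2) (f=4, h=2) → closed; open now [(0,0) g=2 f=6, (1,2) g=3 f=4, (2,3) g=3 f=4, (3,0) g=1 f=6, (3,1) g=2 f=6, (3,2) g=3 f=6]

expanded=(2,2); open=[(0,0) g=2 f=6, (1,2) g=3 f=4, (2,3) g=3 f=4, (3,0) g=1 f=6, (3,1) g=2 f=6, (3,2) g=3 f=6]; closed=[(1,0), (2,0), (2,1), (2,2)]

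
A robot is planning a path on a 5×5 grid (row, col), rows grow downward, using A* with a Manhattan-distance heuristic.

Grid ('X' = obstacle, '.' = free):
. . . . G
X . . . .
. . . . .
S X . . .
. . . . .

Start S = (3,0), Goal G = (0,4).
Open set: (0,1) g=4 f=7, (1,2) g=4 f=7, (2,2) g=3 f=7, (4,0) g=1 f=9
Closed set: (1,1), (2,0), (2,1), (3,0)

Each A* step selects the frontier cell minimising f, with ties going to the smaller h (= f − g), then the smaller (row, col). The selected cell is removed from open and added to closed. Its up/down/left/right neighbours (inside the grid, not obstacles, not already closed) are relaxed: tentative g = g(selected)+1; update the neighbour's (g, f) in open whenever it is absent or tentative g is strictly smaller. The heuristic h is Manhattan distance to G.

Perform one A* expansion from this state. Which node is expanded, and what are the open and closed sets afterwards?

step 1: expand (0,1) (f=7, h=3) → closed; open now [(0,0) g=5 f=9, (0,2) g=5 f=7, (1,2) g=4 f=7, (2,2) g=3 f=7, (4,0) g=1 f=9]

expanded=(0,1); open=[(0,0) g=5 f=9, (0,2) g=5 f=7, (1,2) g=4 f=7, (2,2) g=3 f=7, (4,0) g=1 f=9]; closed=[(0,1), (1,1), (2,0), (2,1), (3,0)]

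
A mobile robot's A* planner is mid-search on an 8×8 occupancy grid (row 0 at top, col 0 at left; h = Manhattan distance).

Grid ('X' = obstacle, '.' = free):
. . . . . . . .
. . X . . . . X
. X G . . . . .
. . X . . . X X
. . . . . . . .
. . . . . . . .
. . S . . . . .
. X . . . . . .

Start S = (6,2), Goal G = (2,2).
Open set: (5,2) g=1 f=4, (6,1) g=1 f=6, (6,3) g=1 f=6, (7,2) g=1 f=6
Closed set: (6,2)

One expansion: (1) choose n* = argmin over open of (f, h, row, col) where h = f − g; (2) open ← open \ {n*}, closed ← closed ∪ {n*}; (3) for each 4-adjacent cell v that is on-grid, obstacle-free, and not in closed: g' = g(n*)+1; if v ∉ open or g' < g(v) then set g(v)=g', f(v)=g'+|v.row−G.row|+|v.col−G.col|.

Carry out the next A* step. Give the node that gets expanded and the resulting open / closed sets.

expanded=(5,2); open=[(4,2) g=2 f=4, (5,1) g=2 f=6, (5,3) g=2 f=6, (6,1) g=1 f=6, (6,3) g=1 f=6, (7,2) g=1 f=6]; closed=[(5,2), (6,2)]

step 1: expand (5,2) (f=4, h=3) → closed; open now [(4,2) g=2 f=4, (5,1) g=2 f=6, (5,3) g=2 f=6, (6,1) g=1 f=6, (6,3) g=1 f=6, (7,2) g=1 f=6]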